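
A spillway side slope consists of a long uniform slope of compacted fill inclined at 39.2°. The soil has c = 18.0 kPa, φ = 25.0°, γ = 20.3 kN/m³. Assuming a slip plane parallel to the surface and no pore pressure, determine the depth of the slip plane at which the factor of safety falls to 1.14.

z = 3.19 m

Setting FS = 1.14 in FS = [c + γz cos²β tanφ] / [γz sinβ cosβ] and solving for z:
z = c / [γ cosβ (FS·sinβ − cosβ·tanφ)]
  = 18.0 / [20.3·cos39.2°·(1.14·sin39.2° − cos39.2°·tan25.0°)]
  = 18.0 / [20.3·0.7749·(1.14·0.6320 − 0.7749·0.4663)]
  = 18.0 / 5.6499 = 3.186 m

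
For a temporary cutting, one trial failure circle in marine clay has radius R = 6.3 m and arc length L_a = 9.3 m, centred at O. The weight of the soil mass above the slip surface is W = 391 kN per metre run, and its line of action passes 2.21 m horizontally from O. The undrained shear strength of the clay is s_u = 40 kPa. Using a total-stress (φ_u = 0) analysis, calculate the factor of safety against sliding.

FS = 2.71

Taking moments about the centre O, the resisting moment is provided by the undrained shear strength acting along the arc:
M_R = s_u·L_a·R = 40·9.30·6.3 = 2343.6 kN·m/m
M_D = W·d = 391·2.21 = 864.1 kN·m/m
FS = M_R / M_D = 2343.6 / 864.1 = 2.712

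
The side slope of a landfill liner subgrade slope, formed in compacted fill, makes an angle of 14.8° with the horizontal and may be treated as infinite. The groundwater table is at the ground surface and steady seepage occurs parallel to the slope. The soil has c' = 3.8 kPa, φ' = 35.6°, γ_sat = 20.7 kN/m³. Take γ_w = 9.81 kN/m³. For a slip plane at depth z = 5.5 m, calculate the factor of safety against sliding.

With seepage parallel to the slope and the water table at the surface, the effective normal stress on the slip plane uses the buoyant unit weight γ' = γ_sat − γ_w while the driving shear stress uses γ_sat:
FS = [c' + γ' z cos²β tanφ'] / [γ_sat z sinβ cosβ]
γ' = 20.7 − 9.81 = 10.89 kN/m³
Numerator = 3.8 + 10.89·5.5·cos²14.8°·tan35.6° = 3.8 + 10.89·5.5·0.9347·0.7159 = 43.883 kPa
Denominator = 20.7·5.5·sin14.8°·cos14.8° = 20.7·5.5·0.2554·0.9668 = 28.118 kPa
FS = 43.883 / 28.118 = 1.561

FS = 1.56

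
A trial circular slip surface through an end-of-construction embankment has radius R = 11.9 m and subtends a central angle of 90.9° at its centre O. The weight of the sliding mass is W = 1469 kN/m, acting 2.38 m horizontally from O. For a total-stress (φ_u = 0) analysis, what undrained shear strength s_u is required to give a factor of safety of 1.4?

FS = s_u·L_a·R / (W·d), so s_u = FS·W·d / (L_a·R).
Arc length L_a = R·θ = 11.9·(90.9°·π/180) = 11.9·1.5865 = 18.88 m
s_u = 1.4·1469·2.38 / (18.88·11.9) = 4894.7 / 224.66 = 21.79 kPa

s_u = 21.8 kPa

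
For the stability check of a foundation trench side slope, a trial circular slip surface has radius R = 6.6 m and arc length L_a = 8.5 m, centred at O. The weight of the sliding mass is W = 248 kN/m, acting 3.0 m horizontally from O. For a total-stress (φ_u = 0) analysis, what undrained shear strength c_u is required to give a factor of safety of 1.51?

FS = c_u·L_a·R / (W·d), so c_u = FS·W·d / (L_a·R).
c_u = 1.51·248·3.0 / (8.50·6.6) = 1123.4 / 56.10 = 20.03 kPa

c_u = 20.0 kPa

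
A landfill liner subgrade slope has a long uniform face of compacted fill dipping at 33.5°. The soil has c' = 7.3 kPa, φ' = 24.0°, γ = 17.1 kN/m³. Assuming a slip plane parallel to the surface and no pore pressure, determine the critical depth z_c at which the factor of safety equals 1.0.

z_c = 2.83 m

Setting FS = 1.00 in FS = [c' + γz cos²β tanφ'] / [γz sinβ cosβ] and solving for z:
z = c' / [γ cosβ (FS·sinβ − cosβ·tanφ')]
  = 7.3 / [17.1·cos33.5°·(1.00·sin33.5° − cos33.5°·tan24.0°)]
  = 7.3 / [17.1·0.8339·(1.00·0.5519 − 0.8339·0.4452)]
  = 7.3 / 2.5762 = 2.834 m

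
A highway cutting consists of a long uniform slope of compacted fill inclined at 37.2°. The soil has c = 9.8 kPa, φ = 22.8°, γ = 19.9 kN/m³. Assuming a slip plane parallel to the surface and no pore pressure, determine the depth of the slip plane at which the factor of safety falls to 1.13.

z = 1.77 m

Setting FS = 1.13 in FS = [c + γz cos²β tanφ] / [γz sinβ cosβ] and solving for z:
z = c / [γ cosβ (FS·sinβ − cosβ·tanφ)]
  = 9.8 / [19.9·cos37.2°·(1.13·sin37.2° − cos37.2°·tan22.8°)]
  = 9.8 / [19.9·0.7965·(1.13·0.6046 − 0.7965·0.4204)]
  = 9.8 / 5.5219 = 1.775 m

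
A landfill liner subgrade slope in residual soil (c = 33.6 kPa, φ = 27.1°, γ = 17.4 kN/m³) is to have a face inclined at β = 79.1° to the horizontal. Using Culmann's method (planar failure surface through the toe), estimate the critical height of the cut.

H_c = 17.57 m

Culmann's analysis gives the critical failure plane at α_cr = (β + φ)/2 = (79.1 + 27.1)/2 = 53.1°, and the critical height
H_c = (4c/γ) · sinβ cosφ / [1 − cos(β − φ)]
    = (4·33.6/17.4) · sin79.1°·cos27.1° / [1 − cos(52.0°)]
    = 7.724 · 0.9820·0.8902 / [1 − 0.6157]
    = 7.724 · 0.8742 / 0.3843
    = 17.57 m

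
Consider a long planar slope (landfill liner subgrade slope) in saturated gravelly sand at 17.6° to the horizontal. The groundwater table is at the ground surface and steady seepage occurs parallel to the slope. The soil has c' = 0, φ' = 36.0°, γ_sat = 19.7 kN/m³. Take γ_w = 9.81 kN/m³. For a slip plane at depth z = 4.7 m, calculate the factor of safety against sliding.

FS = 1.15

With seepage parallel to the slope and the water table at the surface, the effective normal stress on the slip plane uses the buoyant unit weight γ' = γ_sat − γ_w while the driving shear stress uses γ_sat:
FS = [c' + γ' z cos²β tanφ'] / [γ_sat z sinβ cosβ]
(For c' = 0 this reduces to FS = (γ'/γ_sat)·tanφ'/tanβ.)
γ' = 19.7 − 9.81 = 9.89 kN/m³
Numerator = 0.0 + 9.89·4.7·cos²17.6°·tan36.0° = 0.0 + 9.89·4.7·0.9086·0.7265 = 30.684 kPa
Denominator = 19.7·4.7·sin17.6°·cos17.6° = 19.7·4.7·0.3024·0.9532 = 26.686 kPa
FS = 30.684 / 26.686 = 1.150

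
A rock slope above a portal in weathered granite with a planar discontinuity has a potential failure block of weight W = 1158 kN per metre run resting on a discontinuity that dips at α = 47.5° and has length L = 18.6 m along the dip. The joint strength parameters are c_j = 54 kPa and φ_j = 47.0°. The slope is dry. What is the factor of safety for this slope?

Resolving the block weight along and normal to the plane and applying the Mohr–Coulomb strength on the joint:
N' = W cosα = 1158·cos47.5° = 782.3 kN/m
Driving force T = W sinα = 1158·sin47.5° = 853.8 kN/m
Resisting force R = c_j·L + N'·tanφ_j = 54·18.6 + 782.3·tan47.0° = 1004.4 + 838.9 = 1843.3 kN/m
FS = R / T = 1843.3 / 853.8 = 2.159

FS = 2.16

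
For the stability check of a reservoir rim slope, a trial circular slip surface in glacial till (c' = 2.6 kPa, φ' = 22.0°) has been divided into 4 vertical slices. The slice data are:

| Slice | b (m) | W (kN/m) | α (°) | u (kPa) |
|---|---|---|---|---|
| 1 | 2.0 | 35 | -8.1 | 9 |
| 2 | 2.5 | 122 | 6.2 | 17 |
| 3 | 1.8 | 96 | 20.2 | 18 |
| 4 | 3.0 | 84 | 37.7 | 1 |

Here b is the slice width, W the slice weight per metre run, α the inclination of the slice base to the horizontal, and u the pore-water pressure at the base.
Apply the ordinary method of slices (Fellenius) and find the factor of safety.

FS = 1.22

Ordinary method of slices: FS = Σ[c'·Δl_i + (W_i cosα_i − u_i·Δl_i)·tanφ'] / Σ W_i sinα_i, with Δl_i = b_i / cosα_i.
Slice 1: Δl = 2.0/cos(-8.1°) = 2.020 m; N'_1 = 35·cos(-8.1°) − 9·2.020 = 16.5; c'Δl = 5.25; W sinα = -4.9
Slice 2: Δl = 2.5/cos6.2° = 2.515 m; N'_2 = 122·cos6.2° − 17·2.515 = 78.5; c'Δl = 6.54; W sinα = 13.2
Slice 3: Δl = 1.8/cos20.2° = 1.918 m; N'_3 = 96·cos20.2° − 18·1.918 = 55.6; c'Δl = 4.99; W sinα = 33.1
Slice 4: Δl = 3.0/cos37.7° = 3.792 m; N'_4 = 84·cos37.7° − 1·3.792 = 62.7; c'Δl = 9.86; W sinα = 51.4
Σc'Δl = 26.6 kN/m; ΣN' = 213.2 kN/m; ΣW sinα = 92.8 kN/m
Resisting = 26.6 + 213.2·tan22.0° = 26.6 + 86.2 = 112.8 kN/m
FS = 112.8 / 92.8 = 1.216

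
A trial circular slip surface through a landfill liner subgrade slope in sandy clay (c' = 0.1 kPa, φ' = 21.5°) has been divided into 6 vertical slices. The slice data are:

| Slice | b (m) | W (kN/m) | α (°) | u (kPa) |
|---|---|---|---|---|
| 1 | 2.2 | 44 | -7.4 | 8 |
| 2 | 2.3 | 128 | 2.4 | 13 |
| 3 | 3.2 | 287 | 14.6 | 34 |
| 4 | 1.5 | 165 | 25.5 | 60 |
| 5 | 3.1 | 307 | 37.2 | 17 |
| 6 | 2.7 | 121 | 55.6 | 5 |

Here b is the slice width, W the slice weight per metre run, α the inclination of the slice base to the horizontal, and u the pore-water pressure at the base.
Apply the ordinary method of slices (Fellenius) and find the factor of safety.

Ordinary method of slices: FS = Σ[c'·Δl_i + (W_i cosα_i − u_i·Δl_i)·tanφ'] / Σ W_i sinα_i, with Δl_i = b_i / cosα_i.
Slice 1: Δl = 2.2/cos(-7.4°) = 2.218 m; N'_1 = 44·cos(-7.4°) − 8·2.218 = 25.9; c'Δl = 0.22; W sinα = -5.7
Slice 2: Δl = 2.3/cos2.4° = 2.302 m; N'_2 = 128·cos2.4° − 13·2.302 = 98.0; c'Δl = 0.23; W sinα = 5.4
Slice 3: Δl = 3.2/cos14.6° = 3.307 m; N'_3 = 287·cos14.6° − 34·3.307 = 165.3; c'Δl = 0.33; W sinα = 72.3
Slice 4: Δl = 1.5/cos25.5° = 1.662 m; N'_4 = 165·cos25.5° − 60·1.662 = 49.2; c'Δl = 0.17; W sinα = 71.0
Slice 5: Δl = 3.1/cos37.2° = 3.892 m; N'_5 = 307·cos37.2° − 17·3.892 = 178.4; c'Δl = 0.39; W sinα = 185.6
Slice 6: Δl = 2.7/cos55.6° = 4.779 m; N'_6 = 121·cos55.6° − 5·4.779 = 44.5; c'Δl = 0.48; W sinα = 99.8
Σc'Δl = 1.8 kN/m; ΣN' = 561.2 kN/m; ΣW sinα = 428.5 kN/m
Resisting = 1.8 + 561.2·tan21.5° = 1.8 + 221.1 = 222.9 kN/m
FS = 222.9 / 428.5 = 0.520

FS = 0.52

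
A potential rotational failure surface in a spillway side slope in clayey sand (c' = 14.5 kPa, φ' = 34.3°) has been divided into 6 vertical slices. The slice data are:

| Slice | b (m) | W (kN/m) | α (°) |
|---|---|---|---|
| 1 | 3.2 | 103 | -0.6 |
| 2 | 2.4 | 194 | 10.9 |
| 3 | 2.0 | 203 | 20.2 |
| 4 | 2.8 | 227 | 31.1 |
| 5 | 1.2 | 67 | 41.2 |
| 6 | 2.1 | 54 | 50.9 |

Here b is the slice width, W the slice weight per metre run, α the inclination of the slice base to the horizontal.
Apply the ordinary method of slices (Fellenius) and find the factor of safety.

Ordinary method of slices: FS = Σ[c'·Δl_i + (W_i cosα_i)·tanφ'] / Σ W_i sinα_i, with Δl_i = b_i / cosα_i.
Slice 1: Δl = 3.2/cos(-0.6°) = 3.200 m; N'_1 = 103·cos(-0.6°) = 103.0; c'Δl = 46.40; W sinα = -1.1
Slice 2: Δl = 2.4/cos10.9° = 2.444 m; N'_2 = 194·cos10.9° = 190.5; c'Δl = 35.44; W sinα = 36.7
Slice 3: Δl = 2.0/cos20.2° = 2.131 m; N'_3 = 203·cos20.2° = 190.5; c'Δl = 30.90; W sinα = 70.1
Slice 4: Δl = 2.8/cos31.1° = 3.270 m; N'_4 = 227·cos31.1° = 194.4; c'Δl = 47.42; W sinα = 117.3
Slice 5: Δl = 1.2/cos41.2° = 1.595 m; N'_5 = 67·cos41.2° = 50.4; c'Δl = 23.13; W sinα = 44.1
Slice 6: Δl = 2.1/cos50.9° = 3.330 m; N'_6 = 54·cos50.9° = 34.1; c'Δl = 48.28; W sinα = 41.9
Σc'Δl = 231.6 kN/m; ΣN' = 762.8 kN/m; ΣW sinα = 309.0 kN/m
Resisting = 231.6 + 762.8·tan34.3° = 231.6 + 520.4 = 751.9 kN/m
FS = 751.9 / 309.0 = 2.434

FS = 2.43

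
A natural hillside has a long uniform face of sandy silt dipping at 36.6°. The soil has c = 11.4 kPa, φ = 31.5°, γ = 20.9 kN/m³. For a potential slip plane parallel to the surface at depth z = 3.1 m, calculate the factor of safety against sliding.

FS = 1.19

For an infinite slope with a slip plane parallel to the surface (no pore pressure): FS = [c + γz cos²β tanφ] / [γz sinβ cosβ].
γz = 20.9·3.1 = 64.79 kN/m²
Numerator = 11.4 + 64.79·cos²36.6°·tan31.5° = 11.4 + 64.79·0.6445·0.6128 = 36.989 kPa
Denominator = 64.79·sin36.6°·cos36.6° = 64.79·0.5962·0.8028 = 31.012 kPa
FS = 36.989 / 31.012 = 1.193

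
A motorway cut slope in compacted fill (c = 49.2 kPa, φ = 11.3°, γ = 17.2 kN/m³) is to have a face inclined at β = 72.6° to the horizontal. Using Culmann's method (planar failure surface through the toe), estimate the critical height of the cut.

Culmann's analysis gives the critical failure plane at α_cr = (β + φ)/2 = (72.6 + 11.3)/2 = 41.9°, and the critical height
H_c = (4c/γ) · sinβ cosφ / [1 − cos(β − φ)]
    = (4·49.2/17.2) · sin72.6°·cos11.3° / [1 − cos(61.3°)]
    = 11.442 · 0.9542·0.9806 / [1 − 0.4802]
    = 11.442 · 0.9357 / 0.5198
    = 20.60 m

H_c = 20.60 m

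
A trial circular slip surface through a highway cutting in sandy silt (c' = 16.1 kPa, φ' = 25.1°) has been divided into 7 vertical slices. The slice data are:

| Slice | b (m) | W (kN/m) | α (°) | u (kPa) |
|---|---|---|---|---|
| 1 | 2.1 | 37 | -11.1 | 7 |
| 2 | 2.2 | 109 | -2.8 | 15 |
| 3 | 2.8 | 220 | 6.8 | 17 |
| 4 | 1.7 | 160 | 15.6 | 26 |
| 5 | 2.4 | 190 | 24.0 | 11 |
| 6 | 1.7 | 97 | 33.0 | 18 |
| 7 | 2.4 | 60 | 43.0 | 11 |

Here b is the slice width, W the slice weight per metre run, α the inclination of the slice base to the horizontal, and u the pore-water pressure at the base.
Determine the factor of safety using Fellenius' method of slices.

FS = 2.37

Ordinary method of slices: FS = Σ[c'·Δl_i + (W_i cosα_i − u_i·Δl_i)·tanφ'] / Σ W_i sinα_i, with Δl_i = b_i / cosα_i.
Slice 1: Δl = 2.1/cos(-11.1°) = 2.140 m; N'_1 = 37·cos(-11.1°) − 7·2.140 = 21.3; c'Δl = 34.45; W sinα = -7.1
Slice 2: Δl = 2.2/cos(-2.8°) = 2.203 m; N'_2 = 109·cos(-2.8°) − 15·2.203 = 75.8; c'Δl = 35.46; W sinα = -5.3
Slice 3: Δl = 2.8/cos6.8° = 2.820 m; N'_3 = 220·cos6.8° − 17·2.820 = 170.5; c'Δl = 45.40; W sinα = 26.0
Slice 4: Δl = 1.7/cos15.6° = 1.765 m; N'_4 = 160·cos15.6° − 26·1.765 = 108.2; c'Δl = 28.42; W sinα = 43.0
Slice 5: Δl = 2.4/cos24.0° = 2.627 m; N'_5 = 190·cos24.0° − 11·2.627 = 144.7; c'Δl = 42.30; W sinα = 77.3
Slice 6: Δl = 1.7/cos33.0° = 2.027 m; N'_6 = 97·cos33.0° − 18·2.027 = 44.9; c'Δl = 32.63; W sinα = 52.8
Slice 7: Δl = 2.4/cos43.0° = 3.282 m; N'_7 = 60·cos43.0° − 11·3.282 = 7.8; c'Δl = 52.83; W sinα = 40.9
Σc'Δl = 271.5 kN/m; ΣN' = 573.2 kN/m; ΣW sinα = 227.7 kN/m
Resisting = 271.5 + 573.2·tan25.1° = 271.5 + 268.5 = 540.0 kN/m
FS = 540.0 / 227.7 = 2.372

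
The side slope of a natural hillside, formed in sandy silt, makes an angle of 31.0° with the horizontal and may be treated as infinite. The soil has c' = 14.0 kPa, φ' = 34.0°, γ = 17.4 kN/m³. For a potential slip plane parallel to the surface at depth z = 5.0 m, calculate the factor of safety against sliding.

For an infinite slope with a slip plane parallel to the surface (no pore pressure): FS = [c' + γz cos²β tanφ'] / [γz sinβ cosβ].
γz = 17.4·5.0 = 87.00 kN/m²
Numerator = 14.0 + 87.00·cos²31.0°·tan34.0° = 14.0 + 87.00·0.7347·0.6745 = 57.116 kPa
Denominator = 87.00·sin31.0°·cos31.0° = 87.00·0.5150·0.8572 = 38.408 kPa
FS = 57.116 / 38.408 = 1.487

FS = 1.49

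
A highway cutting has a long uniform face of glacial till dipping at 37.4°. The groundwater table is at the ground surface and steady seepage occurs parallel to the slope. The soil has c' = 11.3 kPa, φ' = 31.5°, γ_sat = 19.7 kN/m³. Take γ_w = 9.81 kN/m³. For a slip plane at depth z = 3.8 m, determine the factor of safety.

FS = 0.72

With seepage parallel to the slope and the water table at the surface, the effective normal stress on the slip plane uses the buoyant unit weight γ' = γ_sat − γ_w while the driving shear stress uses γ_sat:
FS = [c' + γ' z cos²β tanφ'] / [γ_sat z sinβ cosβ]
γ' = 19.7 − 9.81 = 9.89 kN/m³
Numerator = 11.3 + 9.89·3.8·cos²37.4°·tan31.5° = 11.3 + 9.89·3.8·0.6311·0.6128 = 25.834 kPa
Denominator = 19.7·3.8·sin37.4°·cos37.4° = 19.7·3.8·0.6074·0.7944 = 36.121 kPa
FS = 25.834 / 36.121 = 0.715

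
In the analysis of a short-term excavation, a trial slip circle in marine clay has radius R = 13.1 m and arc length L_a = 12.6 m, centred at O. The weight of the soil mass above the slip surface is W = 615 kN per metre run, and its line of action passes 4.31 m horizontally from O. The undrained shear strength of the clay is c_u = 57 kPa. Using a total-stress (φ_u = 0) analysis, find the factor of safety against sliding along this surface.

FS = 3.55

Taking moments about the centre O, the resisting moment is provided by the undrained shear strength acting along the arc:
M_R = c_u·L_a·R = 57·12.60·13.1 = 9408.4 kN·m/m
M_D = W·d = 615·4.31 = 2650.6 kN·m/m
FS = M_R / M_D = 9408.4 / 2650.6 = 3.549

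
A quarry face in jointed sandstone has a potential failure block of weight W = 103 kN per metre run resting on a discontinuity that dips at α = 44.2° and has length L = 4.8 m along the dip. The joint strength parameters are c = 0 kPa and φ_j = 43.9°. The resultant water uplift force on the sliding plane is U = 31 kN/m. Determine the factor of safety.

FS = 0.57

Resolving the block weight along and normal to the plane and applying the Mohr–Coulomb strength on the joint:
N' = W cosα − U = 103·cos44.2° − 31 = 42.8 kN/m
Driving force T = W sinα = 103·sin44.2° = 71.8 kN/m
Resisting force R = c·L + N'·tanφ_j = 0·4.8 + 42.8·tan43.9° = 0.0 + 41.2 = 41.2 kN/m
FS = R / T = 41.2 / 71.8 = 0.574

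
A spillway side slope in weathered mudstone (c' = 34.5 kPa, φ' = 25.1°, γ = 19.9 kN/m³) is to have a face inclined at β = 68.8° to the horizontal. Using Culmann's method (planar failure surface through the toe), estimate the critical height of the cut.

H_c = 21.13 m

Culmann's analysis gives the critical failure plane at α_cr = (β + φ')/2 = (68.8 + 25.1)/2 = 47.0°, and the critical height
H_c = (4c'/γ) · sinβ cosφ' / [1 − cos(β − φ')]
    = (4·34.5/19.9) · sin68.8°·cos25.1° / [1 − cos(43.7°)]
    = 6.935 · 0.9323·0.9056 / [1 − 0.7230]
    = 6.935 · 0.8443 / 0.2770
    = 21.13 m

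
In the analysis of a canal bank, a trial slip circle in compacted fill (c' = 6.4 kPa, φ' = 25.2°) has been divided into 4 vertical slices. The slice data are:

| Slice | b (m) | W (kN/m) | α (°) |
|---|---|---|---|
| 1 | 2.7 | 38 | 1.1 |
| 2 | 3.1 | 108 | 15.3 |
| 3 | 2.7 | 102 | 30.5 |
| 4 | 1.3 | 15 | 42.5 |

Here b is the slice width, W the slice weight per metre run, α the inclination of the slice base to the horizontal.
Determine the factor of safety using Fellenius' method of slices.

Ordinary method of slices: FS = Σ[c'·Δl_i + (W_i cosα_i)·tanφ'] / Σ W_i sinα_i, with Δl_i = b_i / cosα_i.
Slice 1: Δl = 2.7/cos1.1° = 2.700 m; N'_1 = 38·cos1.1° = 38.0; c'Δl = 17.28; W sinα = 0.7
Slice 2: Δl = 3.1/cos15.3° = 3.214 m; N'_2 = 108·cos15.3° = 104.2; c'Δl = 20.57; W sinα = 28.5
Slice 3: Δl = 2.7/cos30.5° = 3.134 m; N'_3 = 102·cos30.5° = 87.9; c'Δl = 20.06; W sinα = 51.8
Slice 4: Δl = 1.3/cos42.5° = 1.763 m; N'_4 = 15·cos42.5° = 11.1; c'Δl = 11.28; W sinα = 10.1
Σc'Δl = 69.2 kN/m; ΣN' = 241.1 kN/m; ΣW sinα = 91.1 kN/m
Resisting = 69.2 + 241.1·tan25.2° = 69.2 + 113.5 = 182.7 kN/m
FS = 182.7 / 91.1 = 2.004

FS = 2.00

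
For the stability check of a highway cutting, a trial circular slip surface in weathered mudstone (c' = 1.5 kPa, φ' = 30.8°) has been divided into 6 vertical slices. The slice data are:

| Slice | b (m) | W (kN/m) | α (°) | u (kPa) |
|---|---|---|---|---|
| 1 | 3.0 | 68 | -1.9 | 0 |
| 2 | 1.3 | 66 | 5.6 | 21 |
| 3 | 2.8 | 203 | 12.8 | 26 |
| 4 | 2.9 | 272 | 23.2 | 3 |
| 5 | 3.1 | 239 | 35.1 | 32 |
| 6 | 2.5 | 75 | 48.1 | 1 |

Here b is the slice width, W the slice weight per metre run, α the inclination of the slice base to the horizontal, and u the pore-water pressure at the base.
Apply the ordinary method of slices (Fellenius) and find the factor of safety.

FS = 1.08

Ordinary method of slices: FS = Σ[c'·Δl_i + (W_i cosα_i − u_i·Δl_i)·tanφ'] / Σ W_i sinα_i, with Δl_i = b_i / cosα_i.
Slice 1: Δl = 3.0/cos(-1.9°) = 3.002 m; N'_1 = 68·cos(-1.9°) − 0·3.002 = 68.0; c'Δl = 4.50; W sinα = -2.3
Slice 2: Δl = 1.3/cos5.6° = 1.306 m; N'_2 = 66·cos5.6° − 21·1.306 = 38.3; c'Δl = 1.96; W sinα = 6.4
Slice 3: Δl = 2.8/cos12.8° = 2.871 m; N'_3 = 203·cos12.8° − 26·2.871 = 123.3; c'Δl = 4.31; W sinα = 45.0
Slice 4: Δl = 2.9/cos23.2° = 3.155 m; N'_4 = 272·cos23.2° − 3·3.155 = 240.5; c'Δl = 4.73; W sinα = 107.2
Slice 5: Δl = 3.1/cos35.1° = 3.789 m; N'_5 = 239·cos35.1° − 32·3.789 = 74.3; c'Δl = 5.68; W sinα = 137.4
Slice 6: Δl = 2.5/cos48.1° = 3.743 m; N'_6 = 75·cos48.1° − 1·3.743 = 46.3; c'Δl = 5.62; W sinα = 55.8
Σc'Δl = 26.8 kN/m; ΣN' = 590.7 kN/m; ΣW sinα = 349.6 kN/m
Resisting = 26.8 + 590.7·tan30.8° = 26.8 + 352.1 = 378.9 kN/m
FS = 378.9 / 349.6 = 1.084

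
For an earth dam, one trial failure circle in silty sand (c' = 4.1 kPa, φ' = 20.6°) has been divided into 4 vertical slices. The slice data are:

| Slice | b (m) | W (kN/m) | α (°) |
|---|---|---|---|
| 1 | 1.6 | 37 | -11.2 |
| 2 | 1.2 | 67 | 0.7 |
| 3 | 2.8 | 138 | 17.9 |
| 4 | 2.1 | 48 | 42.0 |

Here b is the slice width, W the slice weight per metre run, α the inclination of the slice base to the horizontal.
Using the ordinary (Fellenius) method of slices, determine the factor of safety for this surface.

FS = 2.01

Ordinary method of slices: FS = Σ[c'·Δl_i + (W_i cosα_i)·tanφ'] / Σ W_i sinα_i, with Δl_i = b_i / cosα_i.
Slice 1: Δl = 1.6/cos(-11.2°) = 1.631 m; N'_1 = 37·cos(-11.2°) = 36.3; c'Δl = 6.69; W sinα = -7.2
Slice 2: Δl = 1.2/cos0.7° = 1.200 m; N'_2 = 67·cos0.7° = 67.0; c'Δl = 4.92; W sinα = 0.8
Slice 3: Δl = 2.8/cos17.9° = 2.942 m; N'_3 = 138·cos17.9° = 131.3; c'Δl = 12.06; W sinα = 42.4
Slice 4: Δl = 2.1/cos42.0° = 2.826 m; N'_4 = 48·cos42.0° = 35.7; c'Δl = 11.59; W sinα = 32.1
Σc'Δl = 35.3 kN/m; ΣN' = 270.3 kN/m; ΣW sinα = 68.2 kN/m
Resisting = 35.3 + 270.3·tan20.6° = 35.3 + 101.6 = 136.8 kN/m
FS = 136.8 / 68.2 = 2.008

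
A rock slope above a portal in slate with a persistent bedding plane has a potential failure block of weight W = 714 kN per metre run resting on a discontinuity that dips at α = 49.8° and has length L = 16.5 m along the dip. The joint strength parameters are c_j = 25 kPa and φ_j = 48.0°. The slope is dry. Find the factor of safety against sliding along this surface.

FS = 1.69

Resolving the block weight along and normal to the plane and applying the Mohr–Coulomb strength on the joint:
N' = W cosα = 714·cos49.8° = 460.9 kN/m
Driving force T = W sinα = 714·sin49.8° = 545.4 kN/m
Resisting force R = c_j·L + N'·tanφ_j = 25·16.5 + 460.9·tan48.0° = 412.5 + 511.8 = 924.3 kN/m
FS = R / T = 924.3 / 545.4 = 1.695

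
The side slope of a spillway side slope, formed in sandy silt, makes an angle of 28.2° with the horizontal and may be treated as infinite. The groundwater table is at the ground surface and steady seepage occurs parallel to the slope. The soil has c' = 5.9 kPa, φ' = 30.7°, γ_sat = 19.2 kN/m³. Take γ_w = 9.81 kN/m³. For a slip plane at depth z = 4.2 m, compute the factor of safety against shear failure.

With seepage parallel to the slope and the water table at the surface, the effective normal stress on the slip plane uses the buoyant unit weight γ' = γ_sat − γ_w while the driving shear stress uses γ_sat:
FS = [c' + γ' z cos²β tanφ'] / [γ_sat z sinβ cosβ]
γ' = 19.2 − 9.81 = 9.39 kN/m³
Numerator = 5.9 + 9.39·4.2·cos²28.2°·tan30.7° = 5.9 + 9.39·4.2·0.7767·0.5938 = 24.088 kPa
Denominator = 19.2·4.2·sin28.2°·cos28.2° = 19.2·4.2·0.4726·0.8813 = 33.583 kPa
FS = 24.088 / 33.583 = 0.717

FS = 0.72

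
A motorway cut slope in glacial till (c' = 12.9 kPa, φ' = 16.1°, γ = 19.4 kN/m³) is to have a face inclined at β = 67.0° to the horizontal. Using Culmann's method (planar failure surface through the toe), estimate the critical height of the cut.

H_c = 6.37 m

Culmann's analysis gives the critical failure plane at α_cr = (β + φ')/2 = (67.0 + 16.1)/2 = 41.5°, and the critical height
H_c = (4c'/γ) · sinβ cosφ' / [1 − cos(β − φ')]
    = (4·12.9/19.4) · sin67.0°·cos16.1° / [1 − cos(50.9°)]
    = 2.660 · 0.9205·0.9608 / [1 − 0.6307]
    = 2.660 · 0.8844 / 0.3693
    = 6.37 m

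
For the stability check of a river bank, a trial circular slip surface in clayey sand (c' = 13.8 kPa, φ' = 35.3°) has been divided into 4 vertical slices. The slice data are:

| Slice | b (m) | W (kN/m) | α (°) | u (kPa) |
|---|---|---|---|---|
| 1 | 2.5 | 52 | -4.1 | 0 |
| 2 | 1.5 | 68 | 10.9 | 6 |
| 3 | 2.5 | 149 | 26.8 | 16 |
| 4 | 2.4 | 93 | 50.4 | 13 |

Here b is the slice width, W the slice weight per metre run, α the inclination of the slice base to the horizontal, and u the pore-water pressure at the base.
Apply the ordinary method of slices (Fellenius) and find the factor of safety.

Ordinary method of slices: FS = Σ[c'·Δl_i + (W_i cosα_i − u_i·Δl_i)·tanφ'] / Σ W_i sinα_i, with Δl_i = b_i / cosα_i.
Slice 1: Δl = 2.5/cos(-4.1°) = 2.506 m; N'_1 = 52·cos(-4.1°) − 0·2.506 = 51.9; c'Δl = 34.59; W sinα = -3.7
Slice 2: Δl = 1.5/cos10.9° = 1.528 m; N'_2 = 68·cos10.9° − 6·1.528 = 57.6; c'Δl = 21.08; W sinα = 12.9
Slice 3: Δl = 2.5/cos26.8° = 2.801 m; N'_3 = 149·cos26.8° − 16·2.801 = 88.2; c'Δl = 38.65; W sinα = 67.2
Slice 4: Δl = 2.4/cos50.4° = 3.765 m; N'_4 = 93·cos50.4° − 13·3.765 = 10.3; c'Δl = 51.96; W sinα = 71.7
Σc'Δl = 146.3 kN/m; ΣN' = 208.0 kN/m; ΣW sinα = 148.0 kN/m
Resisting = 146.3 + 208.0·tan35.3° = 146.3 + 147.3 = 293.5 kN/m
FS = 293.5 / 148.0 = 1.984

FS = 1.98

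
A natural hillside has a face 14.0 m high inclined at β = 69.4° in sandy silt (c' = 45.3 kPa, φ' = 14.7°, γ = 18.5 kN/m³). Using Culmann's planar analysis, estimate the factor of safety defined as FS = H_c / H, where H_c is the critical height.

FS = 1.50

H_c = (4c'/γ) · sinβ cosφ' / [1 − cos(β − φ')]
    = (4·45.3/18.5) · sin69.4°·cos14.7° / [1 − cos54.7°]
    = 9.795 · 0.9054 / 0.4221 = 21.01 m
FS = H_c / H = 21.01 / 14.0 = 1.501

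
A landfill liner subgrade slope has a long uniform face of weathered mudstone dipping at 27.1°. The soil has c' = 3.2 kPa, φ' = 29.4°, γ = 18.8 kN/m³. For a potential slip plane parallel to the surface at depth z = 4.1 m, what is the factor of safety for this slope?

For an infinite slope with a slip plane parallel to the surface (no pore pressure): FS = [c' + γz cos²β tanφ'] / [γz sinβ cosβ].
γz = 18.8·4.1 = 77.08 kN/m²
Numerator = 3.2 + 77.08·cos²27.1°·tan29.4° = 3.2 + 77.08·0.7925·0.5635 = 37.619 kPa
Denominator = 77.08·sin27.1°·cos27.1° = 77.08·0.4555·0.8902 = 31.258 kPa
FS = 37.619 / 31.258 = 1.203

FS = 1.20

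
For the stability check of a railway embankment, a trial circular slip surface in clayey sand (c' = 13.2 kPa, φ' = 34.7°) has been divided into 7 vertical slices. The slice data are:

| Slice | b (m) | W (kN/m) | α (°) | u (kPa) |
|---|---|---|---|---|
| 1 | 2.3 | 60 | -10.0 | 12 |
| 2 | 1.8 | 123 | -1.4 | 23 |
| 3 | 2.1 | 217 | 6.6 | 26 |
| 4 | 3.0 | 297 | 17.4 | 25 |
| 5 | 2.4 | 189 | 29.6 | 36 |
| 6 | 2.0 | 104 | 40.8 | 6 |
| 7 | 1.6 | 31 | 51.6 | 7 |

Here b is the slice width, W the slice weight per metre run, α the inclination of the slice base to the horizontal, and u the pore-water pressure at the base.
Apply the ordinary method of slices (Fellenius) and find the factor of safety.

FS = 2.27

Ordinary method of slices: FS = Σ[c'·Δl_i + (W_i cosα_i − u_i·Δl_i)·tanφ'] / Σ W_i sinα_i, with Δl_i = b_i / cosα_i.
Slice 1: Δl = 2.3/cos(-10.0°) = 2.335 m; N'_1 = 60·cos(-10.0°) − 12·2.335 = 31.1; c'Δl = 30.83; W sinα = -10.4
Slice 2: Δl = 1.8/cos(-1.4°) = 1.801 m; N'_2 = 123·cos(-1.4°) − 23·1.801 = 81.6; c'Δl = 23.77; W sinα = -3.0
Slice 3: Δl = 2.1/cos6.6° = 2.114 m; N'_3 = 217·cos6.6° − 26·2.114 = 160.6; c'Δl = 27.90; W sinα = 24.9
Slice 4: Δl = 3.0/cos17.4° = 3.144 m; N'_4 = 297·cos17.4° − 25·3.144 = 204.8; c'Δl = 41.50; W sinα = 88.8
Slice 5: Δl = 2.4/cos29.6° = 2.760 m; N'_5 = 189·cos29.6° − 36·2.760 = 65.0; c'Δl = 36.43; W sinα = 93.4
Slice 6: Δl = 2.0/cos40.8° = 2.642 m; N'_6 = 104·cos40.8° − 6·2.642 = 62.9; c'Δl = 34.87; W sinα = 68.0
Slice 7: Δl = 1.6/cos51.6° = 2.576 m; N'_7 = 31·cos51.6° − 7·2.576 = 1.2; c'Δl = 34.00; W sinα = 24.3
Σc'Δl = 229.3 kN/m; ΣN' = 607.1 kN/m; ΣW sinα = 285.9 kN/m
Resisting = 229.3 + 607.1·tan34.7° = 229.3 + 420.4 = 649.7 kN/m
FS = 649.7 / 285.9 = 2.272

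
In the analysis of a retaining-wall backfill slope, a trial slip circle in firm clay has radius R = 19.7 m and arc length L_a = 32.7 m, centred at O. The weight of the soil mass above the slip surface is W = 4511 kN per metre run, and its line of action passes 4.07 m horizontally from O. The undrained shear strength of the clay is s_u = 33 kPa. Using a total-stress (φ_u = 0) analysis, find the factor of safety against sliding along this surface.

Taking moments about the centre O, the resisting moment is provided by the undrained shear strength acting along the arc:
M_R = s_u·L_a·R = 33·32.70·19.7 = 21258.3 kN·m/m
M_D = W·d = 4511·4.07 = 18359.8 kN·m/m
FS = M_R / M_D = 21258.3 / 18359.8 = 1.158

FS = 1.16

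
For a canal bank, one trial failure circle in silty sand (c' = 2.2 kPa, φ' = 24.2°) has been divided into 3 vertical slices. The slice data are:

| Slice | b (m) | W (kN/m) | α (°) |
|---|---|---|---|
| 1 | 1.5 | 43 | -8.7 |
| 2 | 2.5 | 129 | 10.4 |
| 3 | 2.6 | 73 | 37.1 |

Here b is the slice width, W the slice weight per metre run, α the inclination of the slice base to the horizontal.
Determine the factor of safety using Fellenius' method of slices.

FS = 1.95

Ordinary method of slices: FS = Σ[c'·Δl_i + (W_i cosα_i)·tanφ'] / Σ W_i sinα_i, with Δl_i = b_i / cosα_i.
Slice 1: Δl = 1.5/cos(-8.7°) = 1.517 m; N'_1 = 43·cos(-8.7°) = 42.5; c'Δl = 3.34; W sinα = -6.5
Slice 2: Δl = 2.5/cos10.4° = 2.542 m; N'_2 = 129·cos10.4° = 126.9; c'Δl = 5.59; W sinα = 23.3
Slice 3: Δl = 2.6/cos37.1° = 3.260 m; N'_3 = 73·cos37.1° = 58.2; c'Δl = 7.17; W sinα = 44.0
Σc'Δl = 16.1 kN/m; ΣN' = 227.6 kN/m; ΣW sinα = 60.8 kN/m
Resisting = 16.1 + 227.6·tan24.2° = 16.1 + 102.3 = 118.4 kN/m
FS = 118.4 / 60.8 = 1.947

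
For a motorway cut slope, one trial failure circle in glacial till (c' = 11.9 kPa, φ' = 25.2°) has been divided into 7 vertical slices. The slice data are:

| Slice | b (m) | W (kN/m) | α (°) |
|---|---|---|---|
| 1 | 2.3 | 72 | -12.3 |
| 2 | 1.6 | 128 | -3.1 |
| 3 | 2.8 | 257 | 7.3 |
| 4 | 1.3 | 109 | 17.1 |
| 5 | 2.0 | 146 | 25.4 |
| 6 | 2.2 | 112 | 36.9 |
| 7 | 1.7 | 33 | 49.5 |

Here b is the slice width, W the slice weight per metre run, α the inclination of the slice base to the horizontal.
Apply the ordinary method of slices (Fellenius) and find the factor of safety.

FS = 2.86

Ordinary method of slices: FS = Σ[c'·Δl_i + (W_i cosα_i)·tanφ'] / Σ W_i sinα_i, with Δl_i = b_i / cosα_i.
Slice 1: Δl = 2.3/cos(-12.3°) = 2.354 m; N'_1 = 72·cos(-12.3°) = 70.3; c'Δl = 28.01; W sinα = -15.3
Slice 2: Δl = 1.6/cos(-3.1°) = 1.602 m; N'_2 = 128·cos(-3.1°) = 127.8; c'Δl = 19.07; W sinα = -6.9
Slice 3: Δl = 2.8/cos7.3° = 2.823 m; N'_3 = 257·cos7.3° = 254.9; c'Δl = 33.59; W sinα = 32.7
Slice 4: Δl = 1.3/cos17.1° = 1.360 m; N'_4 = 109·cos17.1° = 104.2; c'Δl = 16.19; W sinα = 32.1
Slice 5: Δl = 2.0/cos25.4° = 2.214 m; N'_5 = 146·cos25.4° = 131.9; c'Δl = 26.35; W sinα = 62.6
Slice 6: Δl = 2.2/cos36.9° = 2.751 m; N'_6 = 112·cos36.9° = 89.6; c'Δl = 32.74; W sinα = 67.2
Slice 7: Δl = 1.7/cos49.5° = 2.618 m; N'_7 = 33·cos49.5° = 21.4; c'Δl = 31.15; W sinα = 25.1
Σc'Δl = 187.1 kN/m; ΣN' = 800.1 kN/m; ΣW sinα = 197.4 kN/m
Resisting = 187.1 + 800.1·tan25.2° = 187.1 + 376.5 = 563.6 kN/m
FS = 563.6 / 197.4 = 2.855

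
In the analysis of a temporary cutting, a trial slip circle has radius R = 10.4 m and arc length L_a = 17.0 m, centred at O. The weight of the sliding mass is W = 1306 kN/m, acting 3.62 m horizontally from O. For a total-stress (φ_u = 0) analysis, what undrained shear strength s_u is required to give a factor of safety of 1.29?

s_u = 34.5 kPa

FS = s_u·L_a·R / (W·d), so s_u = FS·W·d / (L_a·R).
s_u = 1.29·1306·3.62 / (17.00·10.4) = 6098.8 / 176.80 = 34.50 kPa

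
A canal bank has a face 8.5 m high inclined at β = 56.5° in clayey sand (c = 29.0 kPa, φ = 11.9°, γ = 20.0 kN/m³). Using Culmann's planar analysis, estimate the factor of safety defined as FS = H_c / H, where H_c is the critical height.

H_c = (4c/γ) · sinβ cosφ / [1 − cos(β − φ)]
    = (4·29.0/20.0) · sin56.5°·cos11.9° / [1 − cos44.6°]
    = 5.800 · 0.8160 / 0.2880 = 16.43 m
FS = H_c / H = 16.43 / 8.5 = 1.933

FS = 1.93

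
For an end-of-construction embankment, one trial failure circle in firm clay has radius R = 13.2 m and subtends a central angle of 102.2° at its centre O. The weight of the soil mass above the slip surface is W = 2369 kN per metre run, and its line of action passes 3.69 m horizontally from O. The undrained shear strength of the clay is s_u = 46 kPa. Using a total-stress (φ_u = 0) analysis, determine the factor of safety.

FS = 1.64

Taking moments about the centre O, the resisting moment is provided by the undrained shear strength acting along the arc:
Arc length L_a = R·θ = 13.2·(102.2°·π/180) = 13.2·1.7837 = 23.55 m
M_R = s_u·L_a·R = 46·23.55·13.2 = 14296.6 kN·m/m
M_D = W·d = 2369·3.69 = 8741.6 kN·m/m
FS = M_R / M_D = 14296.6 / 8741.6 = 1.635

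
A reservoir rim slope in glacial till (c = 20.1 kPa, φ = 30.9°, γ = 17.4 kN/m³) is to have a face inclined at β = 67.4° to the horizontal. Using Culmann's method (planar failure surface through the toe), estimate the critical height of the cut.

Culmann's analysis gives the critical failure plane at α_cr = (β + φ)/2 = (67.4 + 30.9)/2 = 49.2°, and the critical height
H_c = (4c/γ) · sinβ cosφ / [1 − cos(β − φ)]
    = (4·20.1/17.4) · sin67.4°·cos30.9° / [1 − cos(36.5°)]
    = 4.621 · 0.9232·0.8581 / [1 − 0.8039]
    = 4.621 · 0.7922 / 0.1961
    = 18.66 m

H_c = 18.66 m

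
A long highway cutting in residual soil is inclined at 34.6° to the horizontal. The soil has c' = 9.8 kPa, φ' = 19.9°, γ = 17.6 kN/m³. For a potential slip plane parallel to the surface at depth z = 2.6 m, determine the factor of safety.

For an infinite slope with a slip plane parallel to the surface (no pore pressure): FS = [c' + γz cos²β tanφ'] / [γz sinβ cosβ].
γz = 17.6·2.6 = 45.76 kN/m²
Numerator = 9.8 + 45.76·cos²34.6°·tan19.9° = 9.8 + 45.76·0.6776·0.3620 = 21.024 kPa
Denominator = 45.76·sin34.6°·cos34.6° = 45.76·0.5678·0.8231 = 21.389 kPa
FS = 21.024 / 21.389 = 0.983

FS = 0.98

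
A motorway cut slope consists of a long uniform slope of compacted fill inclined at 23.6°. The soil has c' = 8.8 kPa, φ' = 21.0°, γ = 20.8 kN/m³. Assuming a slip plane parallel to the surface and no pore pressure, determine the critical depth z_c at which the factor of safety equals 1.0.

z_c = 9.50 m

Setting FS = 1.00 in FS = [c' + γz cos²β tanφ'] / [γz sinβ cosβ] and solving for z:
z = c' / [γ cosβ (FS·sinβ − cosβ·tanφ')]
  = 8.8 / [20.8·cos23.6°·(1.00·sin23.6° − cos23.6°·tan21.0°)]
  = 8.8 / [20.8·0.9164·(1.00·0.4003 − 0.9164·0.3839)]
  = 8.8 / 0.9261 = 9.502 m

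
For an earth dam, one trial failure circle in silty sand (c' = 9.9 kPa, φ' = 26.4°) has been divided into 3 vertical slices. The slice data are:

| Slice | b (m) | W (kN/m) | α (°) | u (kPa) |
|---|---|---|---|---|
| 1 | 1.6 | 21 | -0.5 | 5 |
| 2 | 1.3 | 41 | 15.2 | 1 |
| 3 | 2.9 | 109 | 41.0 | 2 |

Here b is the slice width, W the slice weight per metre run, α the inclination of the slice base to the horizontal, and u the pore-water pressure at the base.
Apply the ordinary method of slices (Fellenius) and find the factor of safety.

Ordinary method of slices: FS = Σ[c'·Δl_i + (W_i cosα_i − u_i·Δl_i)·tanφ'] / Σ W_i sinα_i, with Δl_i = b_i / cosα_i.
Slice 1: Δl = 1.6/cos(-0.5°) = 1.600 m; N'_1 = 21·cos(-0.5°) − 5·1.600 = 13.0; c'Δl = 15.84; W sinα = -0.2
Slice 2: Δl = 1.3/cos15.2° = 1.347 m; N'_2 = 41·cos15.2° − 1·1.347 = 38.2; c'Δl = 13.34; W sinα = 10.7
Slice 3: Δl = 2.9/cos41.0° = 3.843 m; N'_3 = 109·cos41.0° − 2·3.843 = 74.6; c'Δl = 38.04; W sinα = 71.5
Σc'Δl = 67.2 kN/m; ΣN' = 125.8 kN/m; ΣW sinα = 82.1 kN/m
Resisting = 67.2 + 125.8·tan26.4° = 67.2 + 62.4 = 129.7 kN/m
FS = 129.7 / 82.1 = 1.580

FS = 1.58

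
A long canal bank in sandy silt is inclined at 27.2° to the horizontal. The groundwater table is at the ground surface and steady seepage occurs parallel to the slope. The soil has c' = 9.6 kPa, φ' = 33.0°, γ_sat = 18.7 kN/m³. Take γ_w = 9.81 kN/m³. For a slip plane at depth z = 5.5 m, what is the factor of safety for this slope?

With seepage parallel to the slope and the water table at the surface, the effective normal stress on the slip plane uses the buoyant unit weight γ' = γ_sat − γ_w while the driving shear stress uses γ_sat:
FS = [c' + γ' z cos²β tanφ'] / [γ_sat z sinβ cosβ]
γ' = 18.7 − 9.81 = 8.89 kN/m³
Numerator = 9.6 + 8.89·5.5·cos²27.2°·tan33.0° = 9.6 + 8.89·5.5·0.7911·0.6494 = 34.718 kPa
Denominator = 18.7·5.5·sin27.2°·cos27.2° = 18.7·5.5·0.4571·0.8894 = 41.814 kPa
FS = 34.718 / 41.814 = 0.830

FS = 0.83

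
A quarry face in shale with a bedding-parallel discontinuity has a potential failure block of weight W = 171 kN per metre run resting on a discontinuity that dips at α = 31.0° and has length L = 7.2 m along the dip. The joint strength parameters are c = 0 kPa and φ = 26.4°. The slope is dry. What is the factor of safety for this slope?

FS = 0.83

Resolving the block weight along and normal to the plane and applying the Mohr–Coulomb strength on the joint:
N' = W cosα = 171·cos31.0° = 146.6 kN/m
Driving force T = W sinα = 171·sin31.0° = 88.1 kN/m
Resisting force R = c·L + N'·tanφ = 0·7.2 + 146.6·tan26.4° = 0.0 + 72.8 = 72.8 kN/m
FS = R / T = 72.8 / 88.1 = 0.826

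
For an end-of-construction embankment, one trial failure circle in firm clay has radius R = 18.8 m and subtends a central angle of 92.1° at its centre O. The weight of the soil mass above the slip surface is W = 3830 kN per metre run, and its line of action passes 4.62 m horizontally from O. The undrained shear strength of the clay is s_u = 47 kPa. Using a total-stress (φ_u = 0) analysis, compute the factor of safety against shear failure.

FS = 1.51

Taking moments about the centre O, the resisting moment is provided by the undrained shear strength acting along the arc:
Arc length L_a = R·θ = 18.8·(92.1°·π/180) = 18.8·1.6074 = 30.22 m
M_R = s_u·L_a·R = 47·30.22·18.8 = 26702.4 kN·m/m
M_D = W·d = 3830·4.62 = 17694.6 kN·m/m
FS = M_R / M_D = 26702.4 / 17694.6 = 1.509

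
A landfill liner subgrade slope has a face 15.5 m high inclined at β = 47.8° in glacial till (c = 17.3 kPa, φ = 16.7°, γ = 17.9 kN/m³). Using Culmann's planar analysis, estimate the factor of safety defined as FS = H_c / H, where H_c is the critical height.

FS = 1.23

H_c = (4c/γ) · sinβ cosφ / [1 − cos(β − φ)]
    = (4·17.3/17.9) · sin47.8°·cos16.7° / [1 − cos31.1°]
    = 3.866 · 0.7096 / 0.1437 = 19.08 m
FS = H_c / H = 19.08 / 15.5 = 1.231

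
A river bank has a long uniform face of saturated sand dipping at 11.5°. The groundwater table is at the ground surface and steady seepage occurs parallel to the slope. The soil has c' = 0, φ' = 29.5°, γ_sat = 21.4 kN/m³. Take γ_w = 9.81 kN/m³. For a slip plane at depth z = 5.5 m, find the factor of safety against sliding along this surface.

With seepage parallel to the slope and the water table at the surface, the effective normal stress on the slip plane uses the buoyant unit weight γ' = γ_sat − γ_w while the driving shear stress uses γ_sat:
FS = [c' + γ' z cos²β tanφ'] / [γ_sat z sinβ cosβ]
(For c' = 0 this reduces to FS = (γ'/γ_sat)·tanφ'/tanβ.)
γ' = 21.4 − 9.81 = 11.59 kN/m³
Numerator = 0.0 + 11.59·5.5·cos²11.5°·tan29.5° = 0.0 + 11.59·5.5·0.9603·0.5658 = 34.632 kPa
Denominator = 21.4·5.5·sin11.5°·cos11.5° = 21.4·5.5·0.1994·0.9799 = 22.995 kPa
FS = 34.632 / 22.995 = 1.506

FS = 1.51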